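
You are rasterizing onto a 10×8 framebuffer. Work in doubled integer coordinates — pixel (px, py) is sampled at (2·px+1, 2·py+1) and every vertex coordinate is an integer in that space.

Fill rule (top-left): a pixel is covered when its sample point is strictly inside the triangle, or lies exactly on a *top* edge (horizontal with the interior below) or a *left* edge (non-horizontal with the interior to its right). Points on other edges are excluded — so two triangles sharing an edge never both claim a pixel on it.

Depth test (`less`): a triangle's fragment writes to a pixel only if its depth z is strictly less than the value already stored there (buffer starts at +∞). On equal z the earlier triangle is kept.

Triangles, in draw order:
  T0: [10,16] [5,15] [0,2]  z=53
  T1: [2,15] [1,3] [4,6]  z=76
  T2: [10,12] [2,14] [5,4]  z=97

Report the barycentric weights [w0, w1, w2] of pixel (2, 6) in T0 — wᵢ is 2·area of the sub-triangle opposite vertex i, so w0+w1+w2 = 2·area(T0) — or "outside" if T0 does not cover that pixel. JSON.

T0:
  2·area = 60
  edge (10, 16)→(5, 15): d=(-5,-1) top-left  bias=+0
  edge (5, 15)→(0, 2): d=(-5,-13) top-left  bias=+0
  edge (0, 2)→(10, 16): d=(10,14) right/bottom  bias=-1
    (1,3)@(3, 7): e=[38,14,8] → █
    (2,3)@(5, 7): e=[40,40,-20] → ·
    (1,4)@(3, 9): e=[28,4,28] → █
    (2,4)@(5, 9): e=[30,30,0] → ·  [on edge]
    (1,5)@(3, 11): e=[18,-6,48] → ·
    (2,5)@(5, 11): e=[20,20,20] → █
    (3,5)@(7, 11): e=[22,46,-8] → ·
    (2,6)@(5, 13): e=[10,10,40] → █
    (3,6)@(7, 13): e=[12,36,12] → █
    (4,6)@(9, 13): e=[14,62,-16] → ·
    (2,7)@(5, 15): e=[0,0,60] → █  [on edge]
    (4,7)@(9, 15): e=[4,52,4] → █
  covered (8 px):
    · · · · · · · · · ·
    · · · · · · · · · ·
    · · · · · · · · · ·
    · █ · · · · · · · ·
    · █ · · · · · · · ·
    · · █ · · · · · · ·
    · · █ █ · · · · · ·
    · · █ █ █ · · · · ·
T1:
  2·area = 33
  edge (2, 15)→(1, 3): d=(-1,-12) top-left  bias=+0
  edge (1, 3)→(4, 6): d=(3,3) right/bottom  bias=-1
  edge (4, 6)→(2, 15): d=(-2,9) right/bottom  bias=-1
    (0,1)@(1, 3): e=[0,0,33] → ·  [on edge]
    (1,2)@(3, 5): e=[22,0,11] → ·  [on edge]
    (1,3)@(3, 7): e=[20,6,7] → █
    (2,3)@(5, 7): e=[44,0,-11] → ·  [on edge]
    (1,4)@(3, 9): e=[18,12,3] → █
    (2,4)@(5, 9): e=[42,6,-15] → ·
    (3,4)@(7, 9): e=[66,0,-33] → ·  [on edge]
    (1,5)@(3, 11): e=[16,18,-1] → ·
    (4,5)@(9, 11): e=[88,0,-55] → ·  [on edge]
    (5,6)@(11, 13): e=[110,0,-77] → ·  [on edge]
    (6,7)@(13, 15): e=[132,0,-99] → ·  [on edge]
  covered (2 px):
    · · · · · · · · · ·
    · · · · · · · · · ·
    · · · · · · · · · ·
    · █ · · · · · · · ·
    · █ · · · · · · · ·
    · · · · · · · · · ·
    · · · · · · · · · ·
    · · · · · · · · · ·
T2:
  2·area = 74
  edge (10, 12)→(2, 14): d=(-8,2) right/bottom  bias=-1
  edge (2, 14)→(5, 4): d=(3,-10) top-left  bias=+0
  edge (5, 4)→(10, 12): d=(5,8) right/bottom  bias=-1
    (2,2)@(5, 5): e=[66,3,5] → █
    (3,2)@(7, 5): e=[62,23,-11] → ·
    (2,3)@(5, 7): e=[50,9,15] → █
    (3,3)@(7, 7): e=[46,29,-1] → ·
    (2,4)@(5, 9): e=[34,15,25] → █
    (3,4)@(7, 9): e=[30,35,9] → █
    (4,4)@(9, 9): e=[26,55,-7] → ·
    (1,5)@(3, 11): e=[22,1,51] → █
    (4,5)@(9, 11): e=[10,61,3] → █
    (5,5)@(11, 11): e=[6,81,-13] → ·
    (1,6)@(3, 13): e=[6,7,61] → █
    (3,6)@(7, 13): e=[-2,47,29] → ·
  covered (10 px):
    · · · · · · · · · ·
    · · · · · · · · · ·
    · · █ · · · · · · ·
    · · █ · · · · · · ·
    · · █ █ · · · · · ·
    · █ █ █ █ · · · · ·
    · █ █ · · · · · · ·
    · · · · · · · · · ·

Final: [10,40,10]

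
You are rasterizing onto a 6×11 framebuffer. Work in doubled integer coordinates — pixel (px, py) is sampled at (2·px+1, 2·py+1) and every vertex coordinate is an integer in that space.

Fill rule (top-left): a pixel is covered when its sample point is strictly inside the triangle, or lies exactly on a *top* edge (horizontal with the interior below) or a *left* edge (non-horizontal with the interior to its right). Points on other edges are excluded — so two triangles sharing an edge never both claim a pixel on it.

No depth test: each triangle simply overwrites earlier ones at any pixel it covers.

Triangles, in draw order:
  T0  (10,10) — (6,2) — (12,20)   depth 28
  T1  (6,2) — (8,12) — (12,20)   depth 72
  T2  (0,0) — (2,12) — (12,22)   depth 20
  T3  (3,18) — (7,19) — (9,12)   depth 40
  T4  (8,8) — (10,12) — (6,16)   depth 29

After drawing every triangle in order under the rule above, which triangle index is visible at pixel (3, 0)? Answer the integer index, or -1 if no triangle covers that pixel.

T0:
  2·area = 24  (B↔C swapped to make it positive)
  edge (10, 10)→(12, 20): d=(2,10) right/bottom  bias=-1
  edge (12, 20)→(6, 2): d=(-6,-18) top-left  bias=+0
  edge (6, 2)→(10, 10): d=(4,8) right/bottom  bias=-1
    (3,2)@(7, 5): e=[20,0,4] → X  [on edge]
    (4,2)@(9, 5): e=[0,36,-12] → .  [on edge]
    (3,3)@(7, 7): e=[24,-12,12] → .
    (4,4)@(9, 9): e=[8,12,4] → X
    (5,4)@(11, 9): e=[-12,48,-12] → .
    (4,5)@(9, 11): e=[12,0,12] → X  [on edge]
    (5,5)@(11, 11): e=[-8,36,-4] → .
    (4,6)@(9, 13): e=[16,-12,20] → .
    (5,7)@(11, 15): e=[0,12,12] → .  [on edge]
    (5,8)@(11, 17): e=[4,0,20] → X  [on edge]
    (5,9)@(11, 19): e=[8,-12,28] → .
  covered (4 px):
    . . . . . .
    . . . . . .
    . . . X . .
    . . . . . .
    . . . . X .
    . . . . X .
    . . . . . .
    . . . . . .
    . . . . . X
    . . . . . .
    . . . . . .
T1:
  2·area = 24  (B↔C swapped to make it positive)
  edge (6, 2)→(12, 20): d=(6,18) right/bottom  bias=-1
  edge (12, 20)→(8, 12): d=(-4,-8) top-left  bias=+0
  edge (8, 12)→(6, 2): d=(-2,-10) top-left  bias=+0
    (3,2)@(7, 5): e=[0,20,4] → .  [on edge]
    (3,3)@(7, 7): e=[12,12,0] → X  [on edge]
    (4,3)@(9, 7): e=[-24,28,20] → .
    (3,4)@(7, 9): e=[24,4,-4] → .
    (4,5)@(9, 11): e=[0,12,12] → .  [on edge]
    (4,6)@(9, 13): e=[12,4,8] → X
    (5,6)@(11, 13): e=[-24,20,28] → .
    (4,7)@(9, 15): e=[24,-4,4] → .
    (4,8)@(9, 17): e=[36,-12,0] → .  [on edge]
    (5,8)@(11, 17): e=[0,4,20] → .  [on edge]
  covered (2 px):
    . . . . . .
    . . . . . .
    . . . . . .
    . . . X . .
    . . . . . .
    . . . . . .
    . . . . X .
    . . . . . .
    . . . . . .
    . . . . . .
    . . . . . .
T2:
  2·area = 100  (B↔C swapped to make it positive)
  edge (0, 0)→(12, 22): d=(12,22) right/bottom  bias=-1
  edge (12, 22)→(2, 12): d=(-10,-10) top-left  bias=+0
  edge (2, 12)→(0, 0): d=(-2,-12) top-left  bias=+0
    (0,1)@(1, 3): e=[14,80,6] → X
    (1,1)@(3, 3): e=[-30,100,30] → .
    (0,2)@(1, 5): e=[38,60,2] → X
    (1,2)@(3, 5): e=[-6,80,26] → .
    (0,3)@(1, 7): e=[62,40,-2] → .
    (1,3)@(3, 7): e=[18,60,22] → X
    (2,3)@(5, 7): e=[-26,80,46] → .
    (1,4)@(3, 9): e=[42,40,18] → X
    (2,4)@(5, 9): e=[-2,60,42] → .
    (0,5)@(1, 11): e=[110,0,-10] → .  [on edge]
    (1,5)@(3, 11): e=[66,20,14] → X
    (2,5)@(5, 11): e=[22,40,38] → X
    (1,6)@(3, 13): e=[90,0,10] → X  [on edge]
    (2,7)@(5, 15): e=[70,0,30] → X  [on edge]
    (3,8)@(7, 17): e=[50,0,50] → X  [on edge]
    (4,9)@(9, 19): e=[30,0,70] → X  [on edge]
    (5,10)@(11, 21): e=[10,0,90] → X  [on edge]
  covered (15 px):
    . . . . . .
    X . . . . .
    X . . . . .
    . X . . . .
    . X . . . .
    . X X . . .
    . X X X . .
    . . X X . .
    . . . X X .
    . . . . X .
    . . . . . X
T3:
  2·area = 30  (B↔C swapped to make it positive)
  edge (3, 18)→(9, 12): d=(6,-6) top-left  bias=+0
  edge (9, 12)→(7, 19): d=(-2,7) right/bottom  bias=-1
  edge (7, 19)→(3, 18): d=(-4,-1) top-left  bias=+0
    (5,2)@(11, 5): e=[-30,0,60] → .  [on edge]
    (3,7)@(7, 15): e=[6,8,16] → X
    (4,7)@(9, 15): e=[18,-6,18] → .
    (2,8)@(5, 17): e=[6,18,6] → X
    (4,8)@(9, 17): e=[30,-10,10] → .
    (2,9)@(5, 19): e=[18,14,-2] → .
    (3,9)@(7, 19): e=[30,0,0] → .  [on edge]
  covered (3 px):
    . . . . . .
    . . . . . .
    . . . . . .
    . . . . . .
    . . . . . .
    . . . . . .
    . . . . . .
    . . . X . .
    . . X X . .
    . . . . . .
    . . . . . .
T4:
  2·area = 24
  edge (8, 8)→(10, 12): d=(2,4) right/bottom  bias=-1
  edge (10, 12)→(6, 16): d=(-4,4) right/bottom  bias=-1
  edge (6, 16)→(8, 8): d=(2,-8) top-left  bias=+0
    (4,5)@(9, 11): e=[2,8,14] → X
    (5,5)@(11, 11): e=[-6,0,30] → .  [on edge]
    (3,6)@(7, 13): e=[14,8,2] → X
    (4,6)@(9, 13): e=[6,0,18] → .  [on edge]
    (3,7)@(7, 15): e=[18,0,6] → .  [on edge]
    (2,8)@(5, 17): e=[30,0,-6] → .  [on edge]
    (1,9)@(3, 19): e=[42,0,-18] → .  [on edge]
    (0,10)@(1, 21): e=[54,0,-30] → .  [on edge]
  covered (2 px):
    . . . . . .
    . . . . . .
    . . . . . .
    . . . . . .
    . . . . . .
    . . . . X .
    . . . X . .
    . . . . . .
    . . . . . .
    . . . . . .
    . . . . . .

Z-buffer (winner per pixel, '.' = empty):
  . . . . . .
  2 . . . . .
  2 . . 0 . .
  . 2 . 1 . .
  . 2 . . 0 .
  . 2 2 . 4 .
  . 2 2 4 1 .
  . . 2 3 . .
  . . 3 3 2 0
  . . . . 2 .
  . . . . . 2

Final: -1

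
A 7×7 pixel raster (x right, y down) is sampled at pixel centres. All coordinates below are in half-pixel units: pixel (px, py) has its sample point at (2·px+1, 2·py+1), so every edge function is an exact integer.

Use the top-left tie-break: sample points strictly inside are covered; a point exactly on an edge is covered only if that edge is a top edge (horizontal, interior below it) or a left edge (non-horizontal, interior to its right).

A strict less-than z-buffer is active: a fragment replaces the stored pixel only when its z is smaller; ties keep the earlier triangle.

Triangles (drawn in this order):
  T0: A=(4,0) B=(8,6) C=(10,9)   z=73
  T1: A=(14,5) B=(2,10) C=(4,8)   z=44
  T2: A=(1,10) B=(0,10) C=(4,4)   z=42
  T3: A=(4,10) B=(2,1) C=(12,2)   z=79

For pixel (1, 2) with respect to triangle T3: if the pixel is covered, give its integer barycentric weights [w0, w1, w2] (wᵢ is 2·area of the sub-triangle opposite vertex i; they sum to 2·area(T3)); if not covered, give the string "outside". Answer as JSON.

T0:
  degenerate (2·area = 0) — covers nothing
T1:
  2·area = 14
  edge (14, 5)→(2, 10): d=(-12,5) right/bottom  bias=-1
  edge (2, 10)→(4, 8): d=(2,-2) top-left  bias=+0
  edge (4, 8)→(14, 5): d=(10,-3) top-left  bias=+0
    (5,0)@(11, 1): e=[63,0,-49] → .  [on edge]
    (4,1)@(9, 3): e=[49,0,-35] → .  [on edge]
    (3,2)@(7, 5): e=[35,0,-21] → .  [on edge]
    (2,3)@(5, 7): e=[21,0,-7] → .  [on edge]
    (4,3)@(9, 7): e=[1,8,5] → X
    (5,3)@(11, 7): e=[-9,12,11] → .
    (1,4)@(3, 9): e=[7,0,7] → X  [on edge]
    (2,4)@(5, 9): e=[-3,4,13] → .
    (4,4)@(9, 9): e=[-23,12,25] → .
    (0,5)@(1, 11): e=[-7,0,21] → .  [on edge]
    (1,5)@(3, 11): e=[-17,4,27] → .
  covered (2 px):
    . . . . . . .
    . . . . . . .
    . . . . . . .
    . . . . X . .
    . X . . . . .
    . . . . . . .
    . . . . . . .
T2:
  2·area = 6
  edge (1, 10)→(0, 10): d=(-1,0) right/bottom  bias=-1
  edge (0, 10)→(4, 4): d=(4,-6) top-left  bias=+0
  edge (4, 4)→(1, 10): d=(-3,6) right/bottom  bias=-1
    (0,4)@(1, 9): e=[1,2,3] → X
    (1,4)@(3, 9): e=[1,14,-9] → .
    (0,5)@(1, 11): e=[-1,10,-3] → .
  covered (1 px):
    . . . . . . .
    . . . . . . .
    . . . . . . .
    . . . . . . .
    X . . . . . .
    . . . . . . .
    . . . . . . .
T3:
  2·area = 88
  edge (4, 10)→(2, 1): d=(-2,-9) top-left  bias=+0
  edge (2, 1)→(12, 2): d=(10,1) right/bottom  bias=-1
  edge (12, 2)→(4, 10): d=(-8,8) right/bottom  bias=-1
    (6,0)@(13, 1): e=[99,-11,0] → .  [on edge]
    (1,1)@(3, 3): e=[5,19,64] → X
    (2,1)@(5, 3): e=[23,17,48] → X
    (3,1)@(7, 3): e=[41,15,32] → X
    (4,1)@(9, 3): e=[59,13,16] → X
    (5,1)@(11, 3): e=[77,11,0] → .  [on edge]
    (1,2)@(3, 5): e=[1,39,48] → X
    (4,2)@(9, 5): e=[55,33,0] → .  [on edge]
    (1,3)@(3, 7): e=[-3,59,32] → .
    (2,3)@(5, 7): e=[15,57,16] → X
    (3,3)@(7, 7): e=[33,55,0] → .  [on edge]
    (2,4)@(5, 9): e=[11,77,0] → .  [on edge]
    (1,5)@(3, 11): e=[-11,99,0] → .  [on edge]
    (0,6)@(1, 13): e=[-33,121,0] → .  [on edge]
  covered (8 px):
    . . . . . . .
    . X X X X . .
    . X X X . . .
    . . X . . . .
    . . . . . . .
    . . . . . . .
    . . . . . . .

Answer: [39,48,1]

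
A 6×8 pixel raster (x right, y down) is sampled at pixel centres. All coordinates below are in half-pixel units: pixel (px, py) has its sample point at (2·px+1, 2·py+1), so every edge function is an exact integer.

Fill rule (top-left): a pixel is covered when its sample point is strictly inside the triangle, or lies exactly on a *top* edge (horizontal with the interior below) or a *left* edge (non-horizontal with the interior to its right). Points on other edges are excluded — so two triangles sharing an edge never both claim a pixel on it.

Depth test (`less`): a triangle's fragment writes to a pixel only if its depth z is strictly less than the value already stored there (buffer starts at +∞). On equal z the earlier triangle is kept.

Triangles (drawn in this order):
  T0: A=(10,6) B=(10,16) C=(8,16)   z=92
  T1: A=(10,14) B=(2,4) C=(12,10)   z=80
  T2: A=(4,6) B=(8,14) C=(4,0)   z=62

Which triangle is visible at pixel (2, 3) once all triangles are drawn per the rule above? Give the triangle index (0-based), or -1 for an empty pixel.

T0:
  2·area = 20
  edge (10, 6)→(10, 16): d=(0,10) right/bottom  bias=-1
  edge (10, 16)→(8, 16): d=(-2,0) right/bottom  bias=-1
  edge (8, 16)→(10, 6): d=(2,-10) top-left  bias=+0
    (5,0)@(11, 1): e=[-10,30,0] → ·  [on edge]
    (4,5)@(9, 11): e=[10,10,0] → █  [on edge]
    (5,5)@(11, 11): e=[-10,10,20] → ·
    (4,6)@(9, 13): e=[10,6,4] → █
    (5,6)@(11, 13): e=[-10,6,24] → ·
    (4,7)@(9, 15): e=[10,2,8] → █
    (5,7)@(11, 15): e=[-10,2,28] → ·
  covered (3 px):
    · · · · · ·
    · · · · · ·
    · · · · · ·
    · · · · · ·
    · · · · · ·
    · · · · █ ·
    · · · · █ ·
    · · · · █ ·
T1:
  2·area = 52
  edge (10, 14)→(2, 4): d=(-8,-10) top-left  bias=+0
  edge (2, 4)→(12, 10): d=(10,6) right/bottom  bias=-1
  edge (12, 10)→(10, 14): d=(-2,4) right/bottom  bias=-1
    (1,2)@(3, 5): e=[2,4,46] → █
    (2,2)@(5, 5): e=[22,-8,38] → ·
    (1,3)@(3, 7): e=[-14,24,42] → ·
    (2,3)@(5, 7): e=[6,12,34] → █
    (3,3)@(7, 7): e=[26,0,26] → ·  [on edge]
    (2,4)@(5, 9): e=[-10,32,30] → ·
    (3,4)@(7, 9): e=[10,20,22] → █
    (4,4)@(9, 9): e=[30,8,14] → █
    (5,4)@(11, 9): e=[50,-4,6] → ·
    (3,5)@(7, 11): e=[-6,40,18] → ·
    (4,5)@(9, 11): e=[14,28,10] → █
    (5,5)@(11, 11): e=[34,16,2] → █
  covered (6 px):
    · · · · · ·
    · · · · · ·
    · █ · · · ·
    · · █ · · ·
    · · · █ █ ·
    · · · · █ █
    · · · · · ·
    · · · · · ·
T2:
  2·area = 24  (B↔C swapped to make it positive)
  edge (4, 6)→(4, 0): d=(0,-6) top-left  bias=+0
  edge (4, 0)→(8, 14): d=(4,14) right/bottom  bias=-1
  edge (8, 14)→(4, 6): d=(-4,-8) top-left  bias=+0
    (2,2)@(5, 5): e=[6,6,12] → █
    (3,2)@(7, 5): e=[18,-22,28] → ·
    (2,3)@(5, 7): e=[6,14,4] → █
    (3,3)@(7, 7): e=[18,-14,20] → ·
    (2,4)@(5, 9): e=[6,22,-4] → ·
    (3,5)@(7, 11): e=[18,2,4] → █
    (4,5)@(9, 11): e=[30,-26,20] → ·
    (3,6)@(7, 13): e=[18,10,-4] → ·
  covered (3 px):
    · · · · · ·
    · · · · · ·
    · · █ · · ·
    · · █ · · ·
    · · · · · ·
    · · · █ · ·
    · · · · · ·
    · · · · · ·

Z-buffer (winner per pixel, '.' = empty):
  . . . . . .
  . . . . . .
  . 1 2 . . .
  . . 2 . . .
  . . . 1 1 .
  . . . 2 1 1
  . . . . 0 .
  . . . . 0 .

Answer: 2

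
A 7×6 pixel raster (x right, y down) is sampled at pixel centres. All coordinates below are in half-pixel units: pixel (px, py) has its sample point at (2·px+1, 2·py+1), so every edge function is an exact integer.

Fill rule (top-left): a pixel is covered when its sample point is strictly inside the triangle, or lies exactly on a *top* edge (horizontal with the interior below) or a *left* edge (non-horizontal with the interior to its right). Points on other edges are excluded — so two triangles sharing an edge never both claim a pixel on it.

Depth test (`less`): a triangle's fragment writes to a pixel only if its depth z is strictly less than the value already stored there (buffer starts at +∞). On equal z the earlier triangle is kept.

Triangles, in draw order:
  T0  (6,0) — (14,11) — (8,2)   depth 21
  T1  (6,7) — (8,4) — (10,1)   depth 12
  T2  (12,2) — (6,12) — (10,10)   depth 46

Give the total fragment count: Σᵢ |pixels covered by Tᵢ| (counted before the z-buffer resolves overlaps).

T0:
  2·area = 6  (B↔C swapped to make it positive)
  edge (6, 0)→(8, 2): d=(2,2) right/bottom  bias=-1
  edge (8, 2)→(14, 11): d=(6,9) right/bottom  bias=-1
  edge (14, 11)→(6, 0): d=(-8,-11) top-left  bias=+0
    (3,0)@(7, 1): e=[0,3,3] → ·  [on edge]
    (4,1)@(9, 3): e=[0,-3,9] → ·  [on edge]
    (5,2)@(11, 5): e=[0,-9,15] → ·  [on edge]
    (6,3)@(13, 7): e=[0,-15,21] → ·  [on edge]
  covered (0 px):
    · · · · · · ·
    · · · · · · ·
    · · · · · · ·
    · · · · · · ·
    · · · · · · ·
    · · · · · · ·
T1:
  degenerate (2·area = 0) — covers nothing
T2:
  2·area = 28  (B↔C swapped to make it positive)
  edge (12, 2)→(10, 10): d=(-2,8) right/bottom  bias=-1
  edge (10, 10)→(6, 12): d=(-4,2) right/bottom  bias=-1
  edge (6, 12)→(12, 2): d=(6,-10) top-left  bias=+0
    (5,2)@(11, 5): e=[2,18,8] → █
    (6,2)@(13, 5): e=[-14,14,28] → ·
    (4,3)@(9, 7): e=[14,14,0] → █  [on edge]
    (5,3)@(11, 7): e=[-2,10,20] → ·
    (4,4)@(9, 9): e=[10,6,12] → █
    (5,4)@(11, 9): e=[-6,2,32] → ·
    (3,5)@(7, 11): e=[22,2,4] → █
    (4,5)@(9, 11): e=[6,-2,24] → ·
  covered (4 px):
    · · · · · · ·
    · · · · · · ·
    · · · · · █ ·
    · · · · █ · ·
    · · · · █ · ·
    · · · █ · · ·

Final: 4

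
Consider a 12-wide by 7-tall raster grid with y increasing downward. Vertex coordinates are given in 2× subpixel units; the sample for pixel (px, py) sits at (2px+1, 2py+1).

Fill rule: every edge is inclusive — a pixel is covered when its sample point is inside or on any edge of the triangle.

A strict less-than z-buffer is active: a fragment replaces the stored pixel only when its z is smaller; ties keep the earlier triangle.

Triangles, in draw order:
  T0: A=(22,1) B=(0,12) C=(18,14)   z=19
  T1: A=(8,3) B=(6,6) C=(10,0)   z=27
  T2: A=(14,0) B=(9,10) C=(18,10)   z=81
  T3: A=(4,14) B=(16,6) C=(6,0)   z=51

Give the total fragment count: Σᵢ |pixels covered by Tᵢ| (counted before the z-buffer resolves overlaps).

T0:
  2·area = 242  (B↔C swapped to make it positive)
  edge (22, 1)→(18, 14): d=(-4,13) inclusive
  edge (18, 14)→(0, 12): d=(-18,-2) inclusive
  edge (0, 12)→(22, 1): d=(22,-11) inclusive
    (9,1)@(19, 3): e=[31,200,11] → #
    (10,1)@(21, 3): e=[5,204,33] → #
    (11,1)@(23, 3): e=[-21,208,55] → ·
    (7,2)@(15, 5): e=[75,156,11] → #
    (8,2)@(17, 5): e=[49,160,33] → #
    (10,2)@(21, 5): e=[-3,168,77] → ·
    (5,3)@(11, 7): e=[119,112,11] → #
    (6,3)@(13, 7): e=[93,116,33] → #
    (10,3)@(21, 7): e=[-11,132,121] → ·
    (3,4)@(7, 9): e=[163,68,11] → #
    (4,4)@(9, 9): e=[137,72,33] → #
    (10,4)@(21, 9): e=[-19,96,165] → ·
    (4,6)@(9, 13): e=[121,0,121] → #  [on edge]
  covered (30 px):
    · · · · · · · · · · · ·
    · · · · · · · · · # # ·
    · · · · · · · # # # · ·
    · · · · · # # # # # · ·
    · · · # # # # # # # · ·
    · # # # # # # # # · · ·
    · · · · # # # # # · · ·
T1:
  degenerate (2·area = 0) — covers nothing
T2:
  2·area = 90  (B↔C swapped to make it positive)
  edge (14, 0)→(18, 10): d=(4,10) inclusive
  edge (18, 10)→(9, 10): d=(-9,0) inclusive
  edge (9, 10)→(14, 0): d=(5,-10) inclusive
    (6,1)@(13, 3): e=[22,63,5] → #
    (7,1)@(15, 3): e=[2,63,25] → #
    (8,1)@(17, 3): e=[-18,63,45] → ·
    (6,2)@(13, 5): e=[30,45,15] → #
    (8,2)@(17, 5): e=[-10,45,55] → ·
    (5,3)@(11, 7): e=[58,27,5] → #
    (8,3)@(17, 7): e=[-2,27,65] → ·
    (5,4)@(11, 9): e=[66,9,15] → #
    (8,4)@(17, 9): e=[6,9,75] → #
    (9,4)@(19, 9): e=[-14,9,95] → ·
    (5,5)@(11, 11): e=[74,-9,25] → ·
    (6,5)@(13, 11): e=[54,-9,45] → ·
  covered (11 px):
    · · · · · · · · · · · ·
    · · · · · · # # · · · ·
    · · · · · · # # · · · ·
    · · · · · # # # · · · ·
    · · · · · # # # # · · ·
    · · · · · · · · · · · ·
    · · · · · · · · · · · ·
T3:
  2·area = 152  (B↔C swapped to make it positive)
  edge (4, 14)→(6, 0): d=(2,-14) inclusive
  edge (6, 0)→(16, 6): d=(10,6) inclusive
  edge (16, 6)→(4, 14): d=(-12,8) inclusive
    (3,0)@(7, 1): e=[16,4,132] → #
    (4,0)@(9, 1): e=[44,-8,116] → ·
    (3,1)@(7, 3): e=[20,24,108] → #
    (4,1)@(9, 3): e=[48,12,92] → #
    (5,1)@(11, 3): e=[76,0,76] → #  [on edge]
    (6,1)@(13, 3): e=[104,-12,60] → ·
    (3,2)@(7, 5): e=[24,44,84] → #
    (6,2)@(13, 5): e=[108,8,36] → #
    (7,2)@(15, 5): e=[136,-4,20] → ·
    (2,3)@(5, 7): e=[0,76,76] → #  [on edge]
    (7,3)@(15, 7): e=[140,16,-4] → ·
    (2,4)@(5, 9): e=[4,96,52] → #
    (10,4)@(21, 9): e=[228,0,-76] → ·  [on edge]
  covered (20 px):
    · · · # · · · · · · · ·
    · · · # # # · · · · · ·
    · · · # # # # · · · · ·
    · · # # # # # · · · · ·
    · · # # # # · · · · · ·
    · · # # · · · · · · · ·
    · · # · · · · · · · · ·

Final: 61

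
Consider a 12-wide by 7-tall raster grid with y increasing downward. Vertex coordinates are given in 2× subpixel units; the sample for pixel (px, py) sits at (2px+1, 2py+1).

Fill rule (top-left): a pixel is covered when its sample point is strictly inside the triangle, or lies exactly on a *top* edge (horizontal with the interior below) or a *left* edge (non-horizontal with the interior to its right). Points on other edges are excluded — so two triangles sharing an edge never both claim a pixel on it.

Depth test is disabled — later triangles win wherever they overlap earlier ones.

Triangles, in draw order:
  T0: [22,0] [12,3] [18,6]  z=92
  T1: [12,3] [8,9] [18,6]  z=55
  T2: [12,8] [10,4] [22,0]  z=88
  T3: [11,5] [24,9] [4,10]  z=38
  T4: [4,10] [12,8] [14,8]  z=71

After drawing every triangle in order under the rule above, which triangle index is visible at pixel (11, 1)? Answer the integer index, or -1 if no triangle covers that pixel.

T0:
  2·area = 48  (B↔C swapped to make it positive)
  edge (22, 0)→(18, 6): d=(-4,6) right/bottom  bias=-1
  edge (18, 6)→(12, 3): d=(-6,-3) top-left  bias=+0
  edge (12, 3)→(22, 0): d=(10,-3) top-left  bias=+0
    (9,0)@(19, 1): e=[14,33,1] → X
    (10,0)@(21, 1): e=[2,39,7] → X
    (11,0)@(23, 1): e=[-10,45,13] → .
    (6,1)@(13, 3): e=[42,3,3] → X
    (7,1)@(15, 3): e=[30,9,9] → X
    (8,1)@(17, 3): e=[18,15,15] → X
    (10,1)@(21, 3): e=[-6,27,27] → .
    (6,2)@(13, 5): e=[34,-9,23] → .
    (7,2)@(15, 5): e=[22,-3,29] → .
    (8,2)@(17, 5): e=[10,3,35] → X
    (9,2)@(19, 5): e=[-2,9,41] → .
    (8,3)@(17, 7): e=[2,-9,55] → .
  covered (7 px):
    . . . . . . . . . X X .
    . . . . . . X X X X . .
    . . . . . . . . X . . .
    . . . . . . . . . . . .
    . . . . . . . . . . . .
    . . . . . . . . . . . .
    . . . . . . . . . . . .
T1:
  2·area = 48  (B↔C swapped to make it positive)
  edge (12, 3)→(18, 6): d=(6,3) right/bottom  bias=-1
  edge (18, 6)→(8, 9): d=(-10,3) right/bottom  bias=-1
  edge (8, 9)→(12, 3): d=(4,-6) top-left  bias=+0
    (5,2)@(11, 5): e=[15,31,2] → X
    (6,2)@(13, 5): e=[9,25,14] → X
    (7,2)@(15, 5): e=[3,19,26] → X
    (8,2)@(17, 5): e=[-3,13,38] → .
    (5,3)@(11, 7): e=[27,11,10] → X
    (7,3)@(15, 7): e=[15,-1,34] → .
    (5,4)@(11, 9): e=[39,-9,18] → .
    (6,4)@(13, 9): e=[33,-15,30] → .
  covered (5 px):
    . . . . . . . . . . . .
    . . . . . . . . . . . .
    . . . . . X X X . . . .
    . . . . . X X . . . . .
    . . . . . . . . . . . .
    . . . . . . . . . . . .
    . . . . . . . . . . . .
T2:
  2·area = 56
  edge (12, 8)→(10, 4): d=(-2,-4) top-left  bias=+0
  edge (10, 4)→(22, 0): d=(12,-4) top-left  bias=+0
  edge (22, 0)→(12, 8): d=(-10,8) right/bottom  bias=-1
    (9,0)@(19, 1): e=[42,0,14] → X  [on edge]
    (10,0)@(21, 1): e=[50,8,-2] → .
    (6,1)@(13, 3): e=[14,0,42] → X  [on edge]
    (7,1)@(15, 3): e=[22,8,26] → X
    (8,1)@(17, 3): e=[30,16,10] → X
    (9,1)@(19, 3): e=[38,24,-6] → .
    (3,2)@(7, 5): e=[-14,0,70] → .  [on edge]
    (5,2)@(11, 5): e=[2,16,38] → X
    (8,2)@(17, 5): e=[26,40,-10] → .
    (0,3)@(1, 7): e=[-42,0,98] → .  [on edge]
    (5,3)@(11, 7): e=[-2,40,18] → .
    (6,3)@(13, 7): e=[6,48,2] → X
  covered (8 px):
    . . . . . . . . . X . .
    . . . . . . X X X . . .
    . . . . . X X X . . . .
    . . . . . . X . . . . .
    . . . . . . . . . . . .
    . . . . . . . . . . . .
    . . . . . . . . . . . .
T3:
  2·area = 93
  edge (11, 5)→(24, 9): d=(13,4) right/bottom  bias=-1
  edge (24, 9)→(4, 10): d=(-20,1) right/bottom  bias=-1
  edge (4, 10)→(11, 5): d=(7,-5) top-left  bias=+0
    (5,2)@(11, 5): e=[0,93,0] → .  [on edge]
    (4,3)@(9, 7): e=[34,55,4] → X
    (5,3)@(11, 7): e=[26,53,14] → X
    (6,3)@(13, 7): e=[18,51,24] → X
    (7,3)@(15, 7): e=[10,49,34] → X
    (8,3)@(17, 7): e=[2,47,44] → X
    (9,3)@(19, 7): e=[-6,45,54] → .
    (3,4)@(7, 9): e=[68,17,8] → X
    (9,4)@(19, 9): e=[20,5,68] → X
    (10,4)@(21, 9): e=[12,3,78] → X
    (11,4)@(23, 9): e=[4,1,88] → X
    (3,5)@(7, 11): e=[94,-23,22] → .
  covered (14 px):
    . . . . . . . . . . . .
    . . . . . . . . . . . .
    . . . . . . . . . . . .
    . . . . X X X X X . . .
    . . . X X X X X X X X X
    . . . . . . . . . . . .
    . . . . . . . . . . . .
T4:
  2·area = 4
  edge (4, 10)→(12, 8): d=(8,-2) top-left  bias=+0
  edge (12, 8)→(14, 8): d=(2,0) top-left  bias=+0
  edge (14, 8)→(4, 10): d=(-10,2) right/bottom  bias=-1
    (9,3)@(19, 7): e=[6,-2,0] → .  [on edge]
    (4,4)@(9, 9): e=[2,2,0] → .  [on edge]
  covered (0 px):
    . . . . . . . . . . . .
    . . . . . . . . . . . .
    . . . . . . . . . . . .
    . . . . . . . . . . . .
    . . . . . . . . . . . .
    . . . . . . . . . . . .
    . . . . . . . . . . . .

Z-buffer (winner per pixel, '.' = empty):
  . . . . . . . . . 2 0 .
  . . . . . . 2 2 2 0 . .
  . . . . . 2 2 2 0 . . .
  . . . . 3 3 3 3 3 . . .
  . . . 3 3 3 3 3 3 3 3 3
  . . . . . . . . . . . .
  . . . . . . . . . . . .

Result: -1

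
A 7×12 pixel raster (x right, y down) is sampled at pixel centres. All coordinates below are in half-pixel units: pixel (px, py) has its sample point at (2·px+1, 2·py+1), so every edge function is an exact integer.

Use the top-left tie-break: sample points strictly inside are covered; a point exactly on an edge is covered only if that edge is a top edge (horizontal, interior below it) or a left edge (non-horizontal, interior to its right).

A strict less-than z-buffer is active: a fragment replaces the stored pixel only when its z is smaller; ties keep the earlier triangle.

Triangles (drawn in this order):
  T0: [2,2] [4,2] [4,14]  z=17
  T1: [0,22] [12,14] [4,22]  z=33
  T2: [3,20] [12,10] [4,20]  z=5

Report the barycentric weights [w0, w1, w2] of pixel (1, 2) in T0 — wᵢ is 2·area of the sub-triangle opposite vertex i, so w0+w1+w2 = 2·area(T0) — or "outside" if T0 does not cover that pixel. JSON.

T0:
  2·area = 24
  edge (2, 2)→(4, 2): d=(2,0) top-left  bias=+0
  edge (4, 2)→(4, 14): d=(0,12) right/bottom  bias=-1
  edge (4, 14)→(2, 2): d=(-2,-12) top-left  bias=+0
    (1,1)@(3, 3): e=[2,12,10] → X
    (2,1)@(5, 3): e=[2,-12,34] → .
    (1,2)@(3, 5): e=[6,12,6] → X
    (2,2)@(5, 5): e=[6,-12,30] → .
    (1,3)@(3, 7): e=[10,12,2] → X
    (2,3)@(5, 7): e=[10,-12,26] → .
    (1,4)@(3, 9): e=[14,12,-2] → .
  covered (3 px):
    . . . . . . .
    . X . . . . .
    . X . . . . .
    . X . . . . .
    . . . . . . .
    . . . . . . .
    . . . . . . .
    . . . . . . .
    . . . . . . .
    . . . . . . .
    . . . . . . .
    . . . . . . .
T1:
  2·area = 32
  edge (0, 22)→(12, 14): d=(12,-8) top-left  bias=+0
  edge (12, 14)→(4, 22): d=(-8,8) right/bottom  bias=-1
  edge (4, 22)→(0, 22): d=(-4,0) right/bottom  bias=-1
    (6,6)@(13, 13): e=[-4,0,36] → .  [on edge]
    (5,7)@(11, 15): e=[4,0,28] → .  [on edge]
    (4,8)@(9, 17): e=[12,0,20] → .  [on edge]
    (2,9)@(5, 19): e=[4,16,12] → X
    (3,9)@(7, 19): e=[20,0,12] → .  [on edge]
    (1,10)@(3, 21): e=[12,16,4] → X
    (2,10)@(5, 21): e=[28,0,4] → .  [on edge]
    (1,11)@(3, 23): e=[36,0,-4] → .  [on edge]
  covered (2 px):
    . . . . . . .
    . . . . . . .
    . . . . . . .
    . . . . . . .
    . . . . . . .
    . . . . . . .
    . . . . . . .
    . . . . . . .
    . . . . . . .
    . . X . . . .
    . X . . . . .
    . . . . . . .
T2:
  2·area = 10
  edge (3, 20)→(12, 10): d=(9,-10) top-left  bias=+0
  edge (12, 10)→(4, 20): d=(-8,10) right/bottom  bias=-1
  edge (4, 20)→(3, 20): d=(-1,0) right/bottom  bias=-1
  covered (0 px):
    . . . . . . .
    . . . . . . .
    . . . . . . .
    . . . . . . .
    . . . . . . .
    . . . . . . .
    . . . . . . .
    . . . . . . .
    . . . . . . .
    . . . . . . .
    . . . . . . .
    . . . . . . .

Result: [12,6,6]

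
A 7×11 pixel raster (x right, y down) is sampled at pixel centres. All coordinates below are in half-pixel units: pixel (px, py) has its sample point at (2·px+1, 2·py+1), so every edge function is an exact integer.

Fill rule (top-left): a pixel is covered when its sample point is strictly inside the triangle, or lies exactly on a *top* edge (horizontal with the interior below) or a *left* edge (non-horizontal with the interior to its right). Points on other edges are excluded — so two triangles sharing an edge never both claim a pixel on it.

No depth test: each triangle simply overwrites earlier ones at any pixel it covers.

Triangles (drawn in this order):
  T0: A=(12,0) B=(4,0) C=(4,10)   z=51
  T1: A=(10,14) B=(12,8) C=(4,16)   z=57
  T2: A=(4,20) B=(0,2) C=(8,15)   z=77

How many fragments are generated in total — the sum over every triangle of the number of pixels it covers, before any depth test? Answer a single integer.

T0:
  2·area = 80  (B↔C swapped to make it positive)
  edge (12, 0)→(4, 10): d=(-8,10) right/bottom  bias=-1
  edge (4, 10)→(4, 0): d=(0,-10) top-left  bias=+0
  edge (4, 0)→(12, 0): d=(8,0) top-left  bias=+0
    (2,0)@(5, 1): e=[62,10,8] → #
    (3,0)@(7, 1): e=[42,30,8] → #
    (4,0)@(9, 1): e=[22,50,8] → #
    (5,0)@(11, 1): e=[2,70,8] → #
    (6,0)@(13, 1): e=[-18,90,8] → ·
    (2,1)@(5, 3): e=[46,10,24] → #
    (5,1)@(11, 3): e=[-14,70,24] → ·
    (2,2)@(5, 5): e=[30,10,40] → #
    (4,2)@(9, 5): e=[-10,50,40] → ·
    (2,3)@(5, 7): e=[14,10,56] → #
    (3,3)@(7, 7): e=[-6,30,56] → ·
    (2,4)@(5, 9): e=[-2,10,72] → ·
  covered (10 px):
    · · # # # # ·
    · · # # # · ·
    · · # # · · ·
    · · # · · · ·
    · · · · · · ·
    · · · · · · ·
    · · · · · · ·
    · · · · · · ·
    · · · · · · ·
    · · · · · · ·
    · · · · · · ·
T1:
  2·area = 32  (B↔C swapped to make it positive)
  edge (10, 14)→(4, 16): d=(-6,2) right/bottom  bias=-1
  edge (4, 16)→(12, 8): d=(8,-8) top-left  bias=+0
  edge (12, 8)→(10, 14): d=(-2,6) right/bottom  bias=-1
    (6,2)@(13, 5): e=[48,-16,0] → ·  [on edge]
    (6,3)@(13, 7): e=[36,0,-4] → ·  [on edge]
    (5,4)@(11, 9): e=[28,0,4] → #  [on edge]
    (6,4)@(13, 9): e=[24,16,-8] → ·
    (4,5)@(9, 11): e=[20,0,12] → #  [on edge]
    (5,5)@(11, 11): e=[16,16,0] → ·  [on edge]
    (3,6)@(7, 13): e=[12,0,20] → #  [on edge]
    (5,6)@(11, 13): e=[4,32,-4] → ·
    (6,6)@(13, 13): e=[0,48,-16] → ·  [on edge]
    (2,7)@(5, 15): e=[4,0,28] → #  [on edge]
    (3,7)@(7, 15): e=[0,16,16] → ·  [on edge]
    (4,7)@(9, 15): e=[-4,32,4] → ·
    (0,8)@(1, 17): e=[0,-16,48] → ·  [on edge]
    (1,8)@(3, 17): e=[-4,0,36] → ·  [on edge]
    (4,8)@(9, 17): e=[-16,48,0] → ·  [on edge]
    (0,9)@(1, 19): e=[-12,0,44] → ·  [on edge]
  covered (5 px):
    · · · · · · ·
    · · · · · · ·
    · · · · · · ·
    · · · · · · ·
    · · · · · # ·
    · · · · # · ·
    · · · # # · ·
    · · # · · · ·
    · · · · · · ·
    · · · · · · ·
    · · · · · · ·
T2:
  2·area = 92
  edge (4, 20)→(0, 2): d=(-4,-18) top-left  bias=+0
  edge (0, 2)→(8, 15): d=(8,13) right/bottom  bias=-1
  edge (8, 15)→(4, 20): d=(-4,5) right/bottom  bias=-1
    (0,2)@(1, 5): e=[6,11,75] → #
    (1,2)@(3, 5): e=[42,-15,65] → ·
    (0,3)@(1, 7): e=[-2,27,67] → ·
    (1,3)@(3, 7): e=[34,1,57] → #
    (2,3)@(5, 7): e=[70,-25,47] → ·
    (1,4)@(3, 9): e=[26,17,49] → #
    (2,4)@(5, 9): e=[62,-9,39] → ·
    (1,5)@(3, 11): e=[18,33,41] → #
    (2,5)@(5, 11): e=[54,7,31] → #
    (3,5)@(7, 11): e=[90,-19,21] → ·
    (1,6)@(3, 13): e=[10,49,33] → #
    (3,6)@(7, 13): e=[82,-3,13] → ·
  covered (11 px):
    · · · · · · ·
    · · · · · · ·
    # · · · · · ·
    · # · · · · ·
    · # · · · · ·
    · # # · · · ·
    · # # · · · ·
    · # # # · · ·
    · · # · · · ·
    · · · · · · ·
    · · · · · · ·

Answer: 26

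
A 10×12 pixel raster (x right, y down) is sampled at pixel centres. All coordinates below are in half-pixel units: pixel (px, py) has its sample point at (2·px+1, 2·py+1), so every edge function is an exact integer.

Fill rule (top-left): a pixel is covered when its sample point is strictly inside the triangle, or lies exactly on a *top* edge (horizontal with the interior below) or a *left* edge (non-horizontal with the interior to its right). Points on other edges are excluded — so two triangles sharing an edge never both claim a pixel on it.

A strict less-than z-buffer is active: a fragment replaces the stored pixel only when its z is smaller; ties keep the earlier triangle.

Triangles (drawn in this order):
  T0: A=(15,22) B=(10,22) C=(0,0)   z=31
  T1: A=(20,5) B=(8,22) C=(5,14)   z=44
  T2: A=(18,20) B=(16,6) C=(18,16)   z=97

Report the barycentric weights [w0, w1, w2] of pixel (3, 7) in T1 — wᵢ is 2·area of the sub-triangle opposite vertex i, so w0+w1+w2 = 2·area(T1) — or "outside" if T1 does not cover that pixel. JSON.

T0:
  2·area = 110
  edge (15, 22)→(10, 22): d=(-5,0) right/bottom  bias=-1
  edge (10, 22)→(0, 0): d=(-10,-22) top-left  bias=+0
  edge (0, 0)→(15, 22): d=(15,22) right/bottom  bias=-1
    (1,2)@(3, 5): e=[85,16,9] → X
    (2,2)@(5, 5): e=[85,60,-35] → .
    (1,3)@(3, 7): e=[75,-4,39] → .
    (2,4)@(5, 9): e=[65,20,25] → X
    (3,4)@(7, 9): e=[65,64,-19] → .
    (2,5)@(5, 11): e=[55,0,55] → X  [on edge]
    (3,5)@(7, 11): e=[55,44,11] → X
    (4,5)@(9, 11): e=[55,88,-33] → .
    (2,6)@(5, 13): e=[45,-20,85] → .
    (3,6)@(7, 13): e=[45,24,41] → X
    (4,6)@(9, 13): e=[45,68,-3] → .
    (3,7)@(7, 15): e=[35,4,71] → X
  covered (13 px):
    . . . . . . . . . .
    . . . . . . . . . .
    . X . . . . . . . .
    . . . . . . . . . .
    . . X . . . . . . .
    . . X X . . . . . .
    . . . X . . . . . .
    . . . X X . . . . .
    . . . . X X . . . .
    . . . . X X . . . .
    . . . . . X X . . .
    . . . . . . . . . .
T1:
  2·area = 147
  edge (20, 5)→(8, 22): d=(-12,17) right/bottom  bias=-1
  edge (8, 22)→(5, 14): d=(-3,-8) top-left  bias=+0
  edge (5, 14)→(20, 5): d=(15,-9) top-left  bias=+0
    (8,3)@(17, 7): e=[27,117,3] → X
    (9,3)@(19, 7): e=[-7,133,21] → .
    (7,4)@(15, 9): e=[37,95,15] → X
    (9,4)@(19, 9): e=[-31,127,51] → .
    (5,5)@(11, 11): e=[81,57,9] → X
    (6,5)@(13, 11): e=[47,73,27] → X
    (8,5)@(17, 11): e=[-21,105,63] → .
    (3,6)@(7, 13): e=[125,19,3] → X
    (4,6)@(9, 13): e=[91,35,21] → X
    (7,6)@(15, 13): e=[-11,83,75] → .
    (3,7)@(7, 15): e=[101,13,33] → X
    (6,7)@(13, 15): e=[-1,61,87] → .
  covered (18 px):
    . . . . . . . . . .
    . . . . . . . . . .
    . . . . . . . . . .
    . . . . . . . . X .
    . . . . . . . X X .
    . . . . . X X X . .
    . . . X X X X . . .
    . . . X X X . . . .
    . . . X X X . . . .
    . . . X X . . . . .
    . . . . . . . . . .
    . . . . . . . . . .
T2:
  2·area = 8
  edge (18, 20)→(16, 6): d=(-2,-14) top-left  bias=+0
  edge (16, 6)→(18, 16): d=(2,10) right/bottom  bias=-1
  edge (18, 16)→(18, 20): d=(0,4) right/bottom  bias=-1
    (7,0)@(15, 1): e=[-4,0,12] → .  [on edge]
    (8,5)@(17, 11): e=[4,0,4] → .  [on edge]
    (8,6)@(17, 13): e=[0,4,4] → X  [on edge]
    (9,6)@(19, 13): e=[28,-16,-4] → .
    (8,7)@(17, 15): e=[-4,8,4] → .
    (9,10)@(19, 21): e=[12,0,-4] → .  [on edge]
  covered (1 px):
    . . . . . . . . . .
    . . . . . . . . . .
    . . . . . . . . . .
    . . . . . . . . . .
    . . . . . . . . . .
    . . . . . . . . . .
    . . . . . . . . X .
    . . . . . . . . . .
    . . . . . . . . . .
    . . . . . . . . . .
    . . . . . . . . . .
    . . . . . . . . . .

Answer: [13,33,101]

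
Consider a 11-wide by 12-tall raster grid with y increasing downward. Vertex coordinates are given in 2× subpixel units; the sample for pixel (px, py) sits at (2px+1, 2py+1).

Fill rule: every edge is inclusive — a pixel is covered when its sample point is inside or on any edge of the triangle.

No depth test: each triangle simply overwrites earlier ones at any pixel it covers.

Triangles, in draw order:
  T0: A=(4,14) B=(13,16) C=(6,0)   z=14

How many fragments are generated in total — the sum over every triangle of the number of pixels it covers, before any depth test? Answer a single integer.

T0:
  2·area = 130  (B↔C swapped to make it positive)
  edge (4, 14)→(6, 0): d=(2,-14) inclusive
  edge (6, 0)→(13, 16): d=(7,16) inclusive
  edge (13, 16)→(4, 14): d=(-9,-2) inclusive
    (3,1)@(7, 3): e=[20,5,105] → X
    (4,1)@(9, 3): e=[48,-27,109] → .
    (3,2)@(7, 5): e=[24,19,87] → X
    (4,2)@(9, 5): e=[52,-13,91] → .
    (2,3)@(5, 7): e=[0,65,65] → X  [on edge]
    (4,3)@(9, 7): e=[56,1,73] → X
    (5,3)@(11, 7): e=[84,-31,77] → .
    (2,4)@(5, 9): e=[4,79,47] → X
    (5,4)@(11, 9): e=[88,-17,59] → .
    (2,5)@(5, 11): e=[8,93,29] → X
    (5,5)@(11, 11): e=[92,-3,41] → .
    (2,6)@(5, 13): e=[12,107,11] → X
    (1,10)@(3, 21): e=[0,195,-65] → .  [on edge]
  covered (17 px):
    . . . . . . . . . . .
    . . . X . . . . . . .
    . . . X . . . . . . .
    . . X X X . . . . . .
    . . X X X . . . . . .
    . . X X X . . . . . .
    . . X X X X . . . . .
    . . . . X X . . . . .
    . . . . . . . . . . .
    . . . . . . . . . . .
    . . . . . . . . . . .
    . . . . . . . . . . .

Final: 17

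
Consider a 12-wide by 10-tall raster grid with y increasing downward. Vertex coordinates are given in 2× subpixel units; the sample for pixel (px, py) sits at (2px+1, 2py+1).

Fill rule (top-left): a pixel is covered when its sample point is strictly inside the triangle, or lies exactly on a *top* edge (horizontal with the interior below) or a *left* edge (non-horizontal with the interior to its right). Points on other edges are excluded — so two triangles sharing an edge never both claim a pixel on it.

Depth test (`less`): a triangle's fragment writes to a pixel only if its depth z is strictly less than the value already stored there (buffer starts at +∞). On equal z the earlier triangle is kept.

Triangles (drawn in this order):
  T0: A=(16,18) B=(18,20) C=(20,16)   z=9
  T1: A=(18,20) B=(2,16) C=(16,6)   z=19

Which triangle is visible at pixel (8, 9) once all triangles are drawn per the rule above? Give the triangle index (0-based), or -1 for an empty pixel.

T0:
  2·area = 12  (B↔C swapped to make it positive)
  edge (16, 18)→(20, 16): d=(4,-2) top-left  bias=+0
  edge (20, 16)→(18, 20): d=(-2,4) right/bottom  bias=-1
  edge (18, 20)→(16, 18): d=(-2,-2) top-left  bias=+0
    (0,1)@(1, 3): e=[-90,102,0] → ·  [on edge]
    (1,2)@(3, 5): e=[-78,90,0] → ·  [on edge]
    (2,3)@(5, 7): e=[-66,78,0] → ·  [on edge]
    (3,4)@(7, 9): e=[-54,66,0] → ·  [on edge]
    (4,5)@(9, 11): e=[-42,54,0] → ·  [on edge]
    (5,6)@(11, 13): e=[-30,42,0] → ·  [on edge]
    (6,7)@(13, 15): e=[-18,30,0] → ·  [on edge]
    (7,8)@(15, 17): e=[-6,18,0] → ·  [on edge]
    (9,8)@(19, 17): e=[2,2,8] → #
    (10,8)@(21, 17): e=[6,-6,12] → ·
    (8,9)@(17, 19): e=[6,6,0] → #  [on edge]
    (9,9)@(19, 19): e=[10,-2,4] → ·
  covered (2 px):
    · · · · · · · · · · · ·
    · · · · · · · · · · · ·
    · · · · · · · · · · · ·
    · · · · · · · · · · · ·
    · · · · · · · · · · · ·
    · · · · · · · · · · · ·
    · · · · · · · · · · · ·
    · · · · · · · · · · · ·
    · · · · · · · · · # · ·
    · · · · · · · · # · · ·
T1:
  2·area = 216
  edge (18, 20)→(2, 16): d=(-16,-4) top-left  bias=+0
  edge (2, 16)→(16, 6): d=(14,-10) top-left  bias=+0
  edge (16, 6)→(18, 20): d=(2,14) right/bottom  bias=-1
    (11,0)@(23, 1): e=[324,0,-108] → ·  [on edge]
    (7,3)@(15, 7): e=[196,4,16] → #
    (8,3)@(17, 7): e=[204,24,-12] → ·
    (6,4)@(13, 9): e=[156,12,48] → #
    (8,4)@(17, 9): e=[172,52,-8] → ·
    (4,5)@(9, 11): e=[108,0,108] → #  [on edge]
    (5,5)@(11, 11): e=[116,20,80] → #
    (8,5)@(17, 11): e=[140,80,-4] → ·
    (3,6)@(7, 13): e=[68,8,140] → #
    (8,6)@(17, 13): e=[108,108,0] → ·  [on edge]
    (2,7)@(5, 15): e=[28,16,172] → #
    (8,7)@(17, 15): e=[76,136,4] → #
  covered (27 px):
    · · · · · · · · · · · ·
    · · · · · · · · · · · ·
    · · · · · · · · · · · ·
    · · · · · · · # · · · ·
    · · · · · · # # · · · ·
    · · · · # # # # · · · ·
    · · · # # # # # · · · ·
    · · # # # # # # # · · ·
    · · · # # # # # # · · ·
    · · · · · · · # # · · ·

Z-buffer (winner per pixel, '.' = empty):
  . . . . . . . . . . . .
  . . . . . . . . . . . .
  . . . . . . . . . . . .
  . . . . . . . 1 . . . .
  . . . . . . 1 1 . . . .
  . . . . 1 1 1 1 . . . .
  . . . 1 1 1 1 1 . . . .
  . . 1 1 1 1 1 1 1 . . .
  . . . 1 1 1 1 1 1 0 . .
  . . . . . . . 1 0 . . .

Result: 0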